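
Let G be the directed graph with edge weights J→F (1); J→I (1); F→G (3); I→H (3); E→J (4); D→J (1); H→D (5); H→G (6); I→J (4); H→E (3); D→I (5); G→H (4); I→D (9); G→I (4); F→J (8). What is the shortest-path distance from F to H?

Paths from F to H:
F→J→I→H: 8 + 1 + 3 = 12
F→G→I→H: 3 + 4 + 3 = 10
F→G→H: 3 + 4 = 7
Best route has total 7.

7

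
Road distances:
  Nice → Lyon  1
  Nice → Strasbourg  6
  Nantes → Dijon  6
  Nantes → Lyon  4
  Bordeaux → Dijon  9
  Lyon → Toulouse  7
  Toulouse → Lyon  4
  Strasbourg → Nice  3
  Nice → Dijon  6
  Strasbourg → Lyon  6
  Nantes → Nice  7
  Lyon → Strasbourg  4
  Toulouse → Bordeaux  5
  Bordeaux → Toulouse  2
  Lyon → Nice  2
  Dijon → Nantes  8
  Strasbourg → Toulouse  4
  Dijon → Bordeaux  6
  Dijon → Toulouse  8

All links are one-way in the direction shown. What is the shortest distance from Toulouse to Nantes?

20

Candidate routes:
Toulouse → Bordeaux → Dijon → Nantes: 5 + 9 + 8 = 22
Toulouse → Lyon → Nice → Dijon → Nantes: 4 + 2 + 6 + 8 = 20
Toulouse → Lyon → Strasbourg → Nice → Dijon → Nantes: 4 + 4 + 3 + 6 + 8 = 25
Best route has total 20.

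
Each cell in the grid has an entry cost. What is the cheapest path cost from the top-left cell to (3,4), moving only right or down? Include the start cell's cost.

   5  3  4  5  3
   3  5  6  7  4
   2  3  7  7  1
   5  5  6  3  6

31

One optimal route is r0c0 → r0c1 → r0c2 → r0c3 → r0c4 → r1c4 → r2c4 → r3c4.
Its cost is 5 + 3 + 4 + 5 + 3 + 4 + 1 + 6 = 31.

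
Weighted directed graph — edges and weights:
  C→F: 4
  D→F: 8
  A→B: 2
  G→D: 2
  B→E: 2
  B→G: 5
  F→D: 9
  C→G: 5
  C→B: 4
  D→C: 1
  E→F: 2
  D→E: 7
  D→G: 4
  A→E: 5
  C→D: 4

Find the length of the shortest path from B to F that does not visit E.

Candidate routes:
B -> G -> D -> C -> F: 5 + 2 + 1 + 4 = 12
B -> G -> D -> F: 5 + 2 + 8 = 15
The minimum is 12.

12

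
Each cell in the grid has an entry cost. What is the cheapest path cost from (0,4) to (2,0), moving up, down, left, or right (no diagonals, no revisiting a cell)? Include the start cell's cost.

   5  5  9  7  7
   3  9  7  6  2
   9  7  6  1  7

38

Path [0,4]→[1,4]→[1,3]→[2,3]→[2,2]→[2,1]→[2,0]: 7 + 2 + 6 + 1 + 6 + 7 + 9 = 38.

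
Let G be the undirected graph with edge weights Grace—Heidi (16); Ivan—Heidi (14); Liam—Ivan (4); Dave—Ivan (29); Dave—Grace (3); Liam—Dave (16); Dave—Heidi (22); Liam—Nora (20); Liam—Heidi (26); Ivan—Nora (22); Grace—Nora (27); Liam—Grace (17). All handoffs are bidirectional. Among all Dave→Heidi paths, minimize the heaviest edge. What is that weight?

Checking several routes:
Dave → Grace → Liam → Ivan → Heidi: max(3, 17, 4, 14) = 17
Dave → Grace → Heidi: max(3, 16) = 16
Dave → Liam → Nora → Ivan → Heidi: max(16, 20, 22, 14) = 22
Dave → Liam → Grace → Heidi: max(16, 17, 16) = 17
Dave → Liam → Ivan → Heidi: max(16, 4, 14) = 16
Dave → Heidi: max(22) = 22
The minimum achievable maximum is 16.

16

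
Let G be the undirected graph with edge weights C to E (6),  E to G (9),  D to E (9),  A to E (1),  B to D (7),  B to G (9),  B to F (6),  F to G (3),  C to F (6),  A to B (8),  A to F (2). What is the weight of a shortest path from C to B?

Checking several routes:
C -> F -> A -> B: 6 + 2 + 8 = 16
C -> E -> A -> B: 6 + 1 + 8 = 15
C -> F -> B: 6 + 6 = 12
C -> E -> A -> F -> B: 6 + 1 + 2 + 6 = 15
Shortest: 12.

12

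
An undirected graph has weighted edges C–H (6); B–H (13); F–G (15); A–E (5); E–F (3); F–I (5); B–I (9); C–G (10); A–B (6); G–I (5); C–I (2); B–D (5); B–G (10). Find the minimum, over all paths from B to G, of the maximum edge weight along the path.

6

Comparing a few candidate routes:
B -> I -> G: max(9, 5) = 9
B -> I -> C -> G: max(9, 2, 10) = 10
B -> A -> E -> F -> I -> G: max(6, 5, 3, 5, 5) = 6
B -> G: max(10) = 10
The minimum achievable maximum is 6.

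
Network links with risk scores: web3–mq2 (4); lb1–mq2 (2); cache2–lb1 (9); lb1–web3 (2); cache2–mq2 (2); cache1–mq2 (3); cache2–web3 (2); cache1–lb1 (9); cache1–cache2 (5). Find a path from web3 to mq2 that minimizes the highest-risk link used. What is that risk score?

2

Comparing a few candidate routes:
web3→lb1→mq2: max(2, 2) = 2
web3→cache2→mq2: max(2, 2) = 2
web3→mq2: max(4) = 4
Best route has worst link 2.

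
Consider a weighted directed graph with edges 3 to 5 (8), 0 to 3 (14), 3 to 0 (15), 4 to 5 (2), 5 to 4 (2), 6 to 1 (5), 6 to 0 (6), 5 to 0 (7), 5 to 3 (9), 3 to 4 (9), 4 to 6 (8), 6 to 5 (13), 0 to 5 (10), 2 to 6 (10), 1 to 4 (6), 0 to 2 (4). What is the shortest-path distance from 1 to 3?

Comparing a few candidate routes:
1→4→6→5→3: 6 + 8 + 13 + 9 = 36
1→4→5→0→3: 6 + 2 + 7 + 14 = 29
1→4→5→3: 6 + 2 + 9 = 17
1→4→6→0→3: 6 + 8 + 6 + 14 = 34
Best route has total 17.

17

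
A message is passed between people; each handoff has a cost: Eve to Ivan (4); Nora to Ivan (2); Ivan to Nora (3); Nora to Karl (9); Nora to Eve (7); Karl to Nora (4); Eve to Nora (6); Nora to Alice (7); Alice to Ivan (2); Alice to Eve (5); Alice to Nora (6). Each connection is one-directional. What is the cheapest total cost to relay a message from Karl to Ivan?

6

Comparing a few candidate routes:
Karl -> Nora -> Eve -> Ivan: 4 + 7 + 4 = 15
Karl -> Nora -> Ivan: 4 + 2 = 6
Karl -> Nora -> Alice -> Ivan: 4 + 7 + 2 = 13
The minimum is 6.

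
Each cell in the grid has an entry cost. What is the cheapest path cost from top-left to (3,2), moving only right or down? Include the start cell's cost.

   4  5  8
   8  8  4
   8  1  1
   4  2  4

23

Best path: (0,0) (0,1) (1,1) (2,1) (2,2) (3,2)
Cost: 4 + 5 + 8 + 1 + 1 + 4 = 23
(Top row then right column would cost 26.)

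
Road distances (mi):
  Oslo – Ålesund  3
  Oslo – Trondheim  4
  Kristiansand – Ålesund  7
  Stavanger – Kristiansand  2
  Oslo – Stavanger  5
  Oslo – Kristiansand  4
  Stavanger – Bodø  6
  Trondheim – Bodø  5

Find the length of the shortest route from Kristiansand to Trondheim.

A few of the Kristiansand→Trondheim routes:
Kristiansand -> Oslo -> Trondheim: 4 + 4 = 8
Kristiansand -> Stavanger -> Oslo -> Trondheim: 2 + 5 + 4 = 11
Kristiansand -> Ålesund -> Oslo -> Trondheim: 7 + 3 + 4 = 14
Kristiansand -> Oslo -> Stavanger -> Bodø -> Trondheim: 4 + 5 + 6 + 5 = 20
Kristiansand -> Stavanger -> Bodø -> Trondheim: 2 + 6 + 5 = 13
The minimum is 8 mi.

8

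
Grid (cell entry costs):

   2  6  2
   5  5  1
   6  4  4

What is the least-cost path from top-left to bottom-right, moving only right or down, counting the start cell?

Path (0,0) → (0,1) → (0,2) → (1,2) → (2,2): 2 + 6 + 2 + 1 + 4 = 15.

15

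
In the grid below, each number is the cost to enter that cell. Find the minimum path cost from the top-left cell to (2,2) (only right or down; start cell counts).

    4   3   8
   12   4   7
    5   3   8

22

One optimal route is (0,0) (0,1) (1,1) (2,1) (2,2).
Its cost is 4 + 3 + 4 + 3 + 8 = 22.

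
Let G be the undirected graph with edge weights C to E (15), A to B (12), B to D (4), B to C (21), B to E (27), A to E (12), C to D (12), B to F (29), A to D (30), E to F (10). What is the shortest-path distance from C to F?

Comparing a few candidate routes:
C→D→B→F: 12 + 4 + 29 = 45
C→D→B→A→E→F: 12 + 4 + 12 + 12 + 10 = 50
C→B→F: 21 + 29 = 50
C→D→B→E→F: 12 + 4 + 27 + 10 = 53
C→E→F: 15 + 10 = 25
Best route has total 25.

25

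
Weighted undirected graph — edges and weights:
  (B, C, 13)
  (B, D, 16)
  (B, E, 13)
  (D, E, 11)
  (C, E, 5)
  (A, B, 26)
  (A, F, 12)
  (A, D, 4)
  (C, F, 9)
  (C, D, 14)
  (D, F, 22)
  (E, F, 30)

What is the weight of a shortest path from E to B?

13

Comparing a few candidate routes:
E -> D -> B: 11 + 16 = 27
E -> B: 13
E -> C -> B: 5 + 13 = 18
Shortest: 13.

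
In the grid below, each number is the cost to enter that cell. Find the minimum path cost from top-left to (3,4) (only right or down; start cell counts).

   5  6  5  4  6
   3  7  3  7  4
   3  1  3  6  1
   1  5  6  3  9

Cheapest: r0c0 → r1c0 → r2c0 → r2c1 → r2c2 → r2c3 → r2c4 → r3c4
  5 + 3 + 3 + 1 + 3 + 6 + 1 + 9 = 31

31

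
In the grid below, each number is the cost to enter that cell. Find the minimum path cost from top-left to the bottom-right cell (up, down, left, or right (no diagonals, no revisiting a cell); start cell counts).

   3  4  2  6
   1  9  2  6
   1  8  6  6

23

One optimal route is r0c0 r0c1 r0c2 r1c2 r1c3 r2c3.
Its cost is 3 + 4 + 2 + 2 + 6 + 6 = 23.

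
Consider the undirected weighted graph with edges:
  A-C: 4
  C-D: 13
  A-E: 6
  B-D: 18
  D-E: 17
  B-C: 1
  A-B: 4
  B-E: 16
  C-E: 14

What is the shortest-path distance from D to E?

17

A few of the D→E routes:
D-C-B-A-E: 13 + 1 + 4 + 6 = 24
D-C-A-E: 13 + 4 + 6 = 23
D-B-A-E: 18 + 4 + 6 = 28
D-C-E: 13 + 14 = 27
D-E: 17
Shortest: 17.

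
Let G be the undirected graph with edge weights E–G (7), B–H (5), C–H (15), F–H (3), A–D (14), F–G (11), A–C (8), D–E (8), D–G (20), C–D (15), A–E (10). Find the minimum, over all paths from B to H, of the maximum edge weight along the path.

5

Paths from B to H:
B→H: max(5) = 5
Smallest bottleneck: 5.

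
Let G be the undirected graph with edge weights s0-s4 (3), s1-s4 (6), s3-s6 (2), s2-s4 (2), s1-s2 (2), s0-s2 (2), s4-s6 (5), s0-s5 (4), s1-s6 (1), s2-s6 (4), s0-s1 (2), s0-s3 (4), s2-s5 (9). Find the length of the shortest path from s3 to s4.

Comparing a few candidate routes:
s3→s6→s1→s0→s4: 2 + 1 + 2 + 3 = 8
s3→s6→s1→s2→s4: 2 + 1 + 2 + 2 = 7
s3→s0→s4: 4 + 3 = 7
s3→s6→s4: 2 + 5 = 7
s3→s6→s2→s4: 2 + 4 + 2 = 8
Shortest: 7.

7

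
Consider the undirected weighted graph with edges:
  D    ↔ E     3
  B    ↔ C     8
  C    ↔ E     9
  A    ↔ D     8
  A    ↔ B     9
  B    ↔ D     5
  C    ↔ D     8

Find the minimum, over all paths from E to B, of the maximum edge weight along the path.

5

Checking several routes:
E -> C -> D -> A -> B: max(9, 8, 8, 9) = 9
E -> D -> B: max(3, 5) = 5
E -> C -> B: max(9, 8) = 9
E -> C -> D -> B: max(9, 8, 5) = 9
E -> D -> C -> B: max(3, 8, 8) = 8
Best route has worst link 5.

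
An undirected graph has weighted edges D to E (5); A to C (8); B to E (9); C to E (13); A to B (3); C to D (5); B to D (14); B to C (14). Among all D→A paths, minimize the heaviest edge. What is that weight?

8

Checking several routes:
D→E→B→A: max(5, 9, 3) = 9
D→C→E→B→A: max(5, 13, 9, 3) = 13
D→C→A: max(5, 8) = 8
Best route has worst link 8.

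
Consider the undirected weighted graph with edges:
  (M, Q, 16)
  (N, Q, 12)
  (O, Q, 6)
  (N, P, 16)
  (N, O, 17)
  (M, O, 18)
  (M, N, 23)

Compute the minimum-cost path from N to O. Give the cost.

Routes from N to O:
N -> Q -> O: 12 + 6 = 18
N -> O: 17
N -> M -> Q -> O: 23 + 16 + 6 = 45
N -> M -> O: 23 + 18 = 41
N -> Q -> M -> O: 12 + 16 + 18 = 46
Shortest: 17.

17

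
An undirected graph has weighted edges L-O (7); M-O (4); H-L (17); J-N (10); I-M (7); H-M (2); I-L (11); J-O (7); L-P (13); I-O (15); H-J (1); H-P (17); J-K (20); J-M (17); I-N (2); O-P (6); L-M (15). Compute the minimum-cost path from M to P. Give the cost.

10

Checking several routes:
M→O→P: 4 + 6 = 10
M→H→P: 2 + 17 = 19
M→O→L→P: 4 + 7 + 13 = 24
M→H→J→O→P: 2 + 1 + 7 + 6 = 16
Best route has total 10.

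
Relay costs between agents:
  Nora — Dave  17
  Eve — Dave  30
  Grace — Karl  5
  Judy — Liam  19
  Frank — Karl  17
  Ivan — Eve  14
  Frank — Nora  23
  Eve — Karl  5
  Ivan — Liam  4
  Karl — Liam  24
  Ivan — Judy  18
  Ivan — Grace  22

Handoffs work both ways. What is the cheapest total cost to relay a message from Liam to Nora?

63

A few of the Liam→Nora routes:
Liam - Ivan - Eve - Karl - Frank - Nora: 4 + 14 + 5 + 17 + 23 = 63
Liam - Ivan - Eve - Dave - Nora: 4 + 14 + 30 + 17 = 65
Liam - Karl - Frank - Nora: 24 + 17 + 23 = 64
Best route has total 63.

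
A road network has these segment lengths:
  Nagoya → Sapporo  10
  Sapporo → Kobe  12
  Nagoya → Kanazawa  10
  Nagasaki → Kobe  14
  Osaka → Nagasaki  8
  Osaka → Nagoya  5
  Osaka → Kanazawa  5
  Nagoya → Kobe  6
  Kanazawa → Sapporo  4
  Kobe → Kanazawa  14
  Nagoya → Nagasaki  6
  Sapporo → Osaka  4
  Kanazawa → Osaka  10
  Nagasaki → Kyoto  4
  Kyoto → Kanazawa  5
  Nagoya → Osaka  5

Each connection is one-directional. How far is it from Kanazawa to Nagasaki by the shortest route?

Checking several routes:
Kanazawa→Osaka→Nagasaki: 10 + 8 = 18
Kanazawa→Sapporo→Osaka→Nagoya→Nagasaki: 4 + 4 + 5 + 6 = 19
Kanazawa→Sapporo→Osaka→Nagasaki: 4 + 4 + 8 = 16
Shortest: 16.

16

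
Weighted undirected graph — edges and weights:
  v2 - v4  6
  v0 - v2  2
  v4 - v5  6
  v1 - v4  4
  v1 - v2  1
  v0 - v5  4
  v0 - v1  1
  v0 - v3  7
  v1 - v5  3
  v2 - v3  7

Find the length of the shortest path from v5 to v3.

Some routes from v5 to v3:
v5 - v0 - v3: 4 + 7 = 11
v5 - v1 - v0 - v3: 3 + 1 + 7 = 11
v5 - v1 - v2 - v3: 3 + 1 + 7 = 11
Shortest: 11.

11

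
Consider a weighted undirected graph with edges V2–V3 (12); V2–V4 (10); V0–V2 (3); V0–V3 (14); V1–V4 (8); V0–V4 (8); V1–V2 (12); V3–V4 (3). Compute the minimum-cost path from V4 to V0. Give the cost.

8

Some routes from V4 to V0:
V4-V0: 8
V4-V2-V0: 10 + 3 = 13
V4-V3-V0: 3 + 14 = 17
The minimum is 8.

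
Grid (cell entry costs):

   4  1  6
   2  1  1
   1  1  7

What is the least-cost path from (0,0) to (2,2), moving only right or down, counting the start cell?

14

One optimal route is [0,0] [0,1] [1,1] [1,2] [2,2].
Its cost is 4 + 1 + 1 + 1 + 7 = 14.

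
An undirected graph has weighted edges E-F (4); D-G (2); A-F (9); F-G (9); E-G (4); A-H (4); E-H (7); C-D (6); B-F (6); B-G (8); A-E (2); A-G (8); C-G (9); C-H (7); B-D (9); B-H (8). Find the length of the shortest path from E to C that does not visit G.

13

Comparing a few candidate routes:
E → A → H → C: 2 + 4 + 7 = 13
E → F → A → H → C: 4 + 9 + 4 + 7 = 24
E → F → B → D → C: 4 + 6 + 9 + 6 = 25
E → H → C: 7 + 7 = 14
Best route has total 13.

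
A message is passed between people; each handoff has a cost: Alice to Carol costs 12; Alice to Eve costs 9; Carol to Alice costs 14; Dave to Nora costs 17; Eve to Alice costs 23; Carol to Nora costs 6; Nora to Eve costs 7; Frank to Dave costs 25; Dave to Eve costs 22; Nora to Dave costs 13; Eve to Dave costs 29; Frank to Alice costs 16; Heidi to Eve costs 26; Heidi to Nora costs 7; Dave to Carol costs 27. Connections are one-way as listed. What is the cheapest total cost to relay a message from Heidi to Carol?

47

Checking several routes:
Heidi -> Nora -> Dave -> Carol: 7 + 13 + 27 = 47
Heidi -> Nora -> Eve -> Alice -> Carol: 7 + 7 + 23 + 12 = 49
Heidi -> Eve -> Alice -> Carol: 26 + 23 + 12 = 61
Shortest: 47.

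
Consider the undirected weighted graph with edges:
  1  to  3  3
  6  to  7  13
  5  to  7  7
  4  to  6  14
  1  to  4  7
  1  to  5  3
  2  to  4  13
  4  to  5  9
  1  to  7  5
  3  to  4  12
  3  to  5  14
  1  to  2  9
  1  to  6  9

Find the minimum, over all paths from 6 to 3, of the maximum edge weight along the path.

9

Some routes from 6 to 3:
6-1-7-5-4-3: max(9, 5, 7, 9, 12) = 12
6-1-3: max(9, 3) = 9
6-1-4-3: max(9, 7, 12) = 12
Smallest bottleneck: 9.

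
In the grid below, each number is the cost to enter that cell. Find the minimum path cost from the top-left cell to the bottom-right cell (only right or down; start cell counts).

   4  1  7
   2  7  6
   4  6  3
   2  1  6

19

Best path: (0,0)→(1,0)→(2,0)→(3,0)→(3,1)→(3,2)
Cost: 4 + 2 + 4 + 2 + 1 + 6 = 19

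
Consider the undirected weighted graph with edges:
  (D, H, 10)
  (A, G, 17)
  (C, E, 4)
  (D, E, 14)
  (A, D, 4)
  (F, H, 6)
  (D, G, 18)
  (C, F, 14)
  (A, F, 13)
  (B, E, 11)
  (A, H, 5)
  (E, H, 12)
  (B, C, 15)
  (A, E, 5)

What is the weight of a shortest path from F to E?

16

Some routes from F to E:
F - A - E: 13 + 5 = 18
F - C - E: 14 + 4 = 18
F - H - E: 6 + 12 = 18
F - H - A - E: 6 + 5 + 5 = 16
Shortest: 16.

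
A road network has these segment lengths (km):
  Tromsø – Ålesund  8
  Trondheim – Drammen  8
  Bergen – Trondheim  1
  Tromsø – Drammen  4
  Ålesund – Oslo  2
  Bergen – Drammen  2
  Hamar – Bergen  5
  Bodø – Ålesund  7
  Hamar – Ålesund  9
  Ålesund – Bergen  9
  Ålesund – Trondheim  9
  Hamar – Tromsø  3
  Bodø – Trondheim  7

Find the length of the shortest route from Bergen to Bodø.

8

A few of the Bergen→Bodø routes:
Bergen→Trondheim→Ålesund→Bodø: 1 + 9 + 7 = 17
Bergen→Ålesund→Bodø: 9 + 7 = 16
Bergen→Trondheim→Bodø: 1 + 7 = 8
Bergen→Drammen→Tromsø→Ålesund→Bodø: 2 + 4 + 8 + 7 = 21
Bergen→Hamar→Ålesund→Bodø: 5 + 9 + 7 = 21
Bergen→Drammen→Trondheim→Bodø: 2 + 8 + 7 = 17
Best route has total 8 km.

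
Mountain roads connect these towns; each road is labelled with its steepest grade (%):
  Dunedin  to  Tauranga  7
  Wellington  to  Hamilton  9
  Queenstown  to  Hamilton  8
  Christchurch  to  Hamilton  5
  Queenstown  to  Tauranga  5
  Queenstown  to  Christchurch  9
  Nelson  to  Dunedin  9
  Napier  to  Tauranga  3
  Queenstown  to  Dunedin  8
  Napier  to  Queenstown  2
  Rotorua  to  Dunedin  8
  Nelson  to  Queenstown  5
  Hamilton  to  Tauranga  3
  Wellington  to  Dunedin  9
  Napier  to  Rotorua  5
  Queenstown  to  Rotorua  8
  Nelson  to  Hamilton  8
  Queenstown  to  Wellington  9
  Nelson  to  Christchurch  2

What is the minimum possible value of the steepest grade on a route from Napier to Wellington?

9

Checking several routes:
Napier - Rotorua - Dunedin - Nelson - Queenstown - Wellington: max(5, 8, 9, 5, 9) = 9
Napier - Rotorua - Dunedin - Nelson - Queenstown - Tauranga - Hamilton - Wellington: max(5, 8, 9, 5, 5, 3, 9) = 9
Napier - Rotorua - Dunedin - Nelson - Queenstown - Christchurch - Hamilton - Wellington: max(5, 8, 9, 5, 9, 5, 9) = 9
Best route has worst link 9%.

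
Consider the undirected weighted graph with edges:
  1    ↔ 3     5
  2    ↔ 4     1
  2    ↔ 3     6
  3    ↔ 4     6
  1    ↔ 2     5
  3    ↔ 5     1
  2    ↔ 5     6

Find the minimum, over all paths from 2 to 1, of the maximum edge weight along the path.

Comparing a few candidate routes:
2 → 1: max(5) = 5
2 → 4 → 3 → 1: max(1, 6, 5) = 6
2 → 5 → 3 → 1: max(6, 1, 5) = 6
The minimum achievable maximum is 5.

5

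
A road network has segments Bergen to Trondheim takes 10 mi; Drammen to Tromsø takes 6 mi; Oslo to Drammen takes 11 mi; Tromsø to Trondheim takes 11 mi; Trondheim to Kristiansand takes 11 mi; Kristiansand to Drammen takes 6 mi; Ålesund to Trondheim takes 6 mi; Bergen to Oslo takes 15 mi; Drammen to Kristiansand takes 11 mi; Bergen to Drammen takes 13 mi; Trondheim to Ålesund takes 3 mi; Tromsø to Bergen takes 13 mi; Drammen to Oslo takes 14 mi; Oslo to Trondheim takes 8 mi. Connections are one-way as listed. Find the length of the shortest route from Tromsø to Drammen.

26

Some routes from Tromsø to Drammen:
Tromsø → Trondheim → Kristiansand → Drammen: 11 + 11 + 6 = 28
Tromsø → Bergen → Trondheim → Kristiansand → Drammen: 13 + 10 + 11 + 6 = 40
Tromsø → Bergen → Drammen: 13 + 13 = 26
Tromsø → Bergen → Oslo → Drammen: 13 + 15 + 11 = 39
Best route has total 26 mi.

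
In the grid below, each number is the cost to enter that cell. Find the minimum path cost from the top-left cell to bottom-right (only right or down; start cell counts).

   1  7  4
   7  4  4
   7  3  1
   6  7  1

Take r0c0 r0c1 r1c1 r2c1 r2c2 r3c2 for a total of 1 + 7 + 4 + 3 + 1 + 1 = 17.

17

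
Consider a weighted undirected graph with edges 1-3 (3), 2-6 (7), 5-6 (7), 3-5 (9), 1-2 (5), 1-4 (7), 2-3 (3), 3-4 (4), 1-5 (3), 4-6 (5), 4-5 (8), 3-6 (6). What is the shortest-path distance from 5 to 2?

A few of the 5→2 routes:
5 - 1 - 2: 3 + 5 = 8
5 - 6 - 2: 7 + 7 = 14
5 - 1 - 3 - 2: 3 + 3 + 3 = 9
5 - 4 - 3 - 2: 8 + 4 + 3 = 15
5 - 3 - 2: 9 + 3 = 12
The minimum is 8.

8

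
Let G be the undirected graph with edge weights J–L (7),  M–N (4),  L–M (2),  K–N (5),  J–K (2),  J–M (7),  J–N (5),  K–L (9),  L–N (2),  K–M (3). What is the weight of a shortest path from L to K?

Checking several routes:
L -> M -> K: 2 + 3 = 5
L -> N -> J -> K: 2 + 5 + 2 = 9
L -> K: 9
L -> N -> M -> K: 2 + 4 + 3 = 9
L -> N -> K: 2 + 5 = 7
Shortest: 5.

5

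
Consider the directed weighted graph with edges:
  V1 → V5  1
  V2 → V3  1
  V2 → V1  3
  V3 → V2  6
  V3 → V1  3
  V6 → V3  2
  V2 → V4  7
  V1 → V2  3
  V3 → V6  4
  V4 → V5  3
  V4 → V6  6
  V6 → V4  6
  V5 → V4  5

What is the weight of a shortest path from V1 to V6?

Candidate routes:
V1 -> V5 -> V4 -> V6: 1 + 5 + 6 = 12
V1 -> V2 -> V3 -> V6: 3 + 1 + 4 = 8
V1 -> V2 -> V4 -> V6: 3 + 7 + 6 = 16
Best route has total 8.

8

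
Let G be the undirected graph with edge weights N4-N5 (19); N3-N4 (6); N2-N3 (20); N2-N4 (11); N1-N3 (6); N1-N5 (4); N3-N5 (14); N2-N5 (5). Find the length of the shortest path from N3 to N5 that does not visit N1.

Checking several routes:
N3 - N2 - N5: 20 + 5 = 25
N3 - N5: 14
N3 - N4 - N2 - N5: 6 + 11 + 5 = 22
N3 - N4 - N5: 6 + 19 = 25
Best route has total 14.

14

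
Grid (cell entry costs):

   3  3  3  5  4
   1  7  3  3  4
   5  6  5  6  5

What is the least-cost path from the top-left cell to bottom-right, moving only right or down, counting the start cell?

24

Cheapest: [0,0] -> [0,1] -> [0,2] -> [1,2] -> [1,3] -> [1,4] -> [2,4]
  3 + 3 + 3 + 3 + 3 + 4 + 5 = 24
(Top row then right column would cost 27.)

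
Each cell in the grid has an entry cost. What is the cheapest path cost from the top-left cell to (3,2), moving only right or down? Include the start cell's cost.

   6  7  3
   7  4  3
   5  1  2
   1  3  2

Path [0,0] [0,1] [1,1] [2,1] [2,2] [3,2]: 6 + 7 + 4 + 1 + 2 + 2 = 22.
(Top row then right column would cost 23.)

22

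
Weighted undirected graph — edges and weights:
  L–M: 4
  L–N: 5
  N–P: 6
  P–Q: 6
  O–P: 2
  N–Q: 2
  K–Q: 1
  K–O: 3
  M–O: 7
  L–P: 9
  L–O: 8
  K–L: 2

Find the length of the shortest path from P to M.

9

Checking several routes:
P → O → K → L → M: 2 + 3 + 2 + 4 = 11
P → O → M: 2 + 7 = 9
P → Q → K → L → M: 6 + 1 + 2 + 4 = 13
P → L → M: 9 + 4 = 13
P → O → L → M: 2 + 8 + 4 = 14
The minimum is 9.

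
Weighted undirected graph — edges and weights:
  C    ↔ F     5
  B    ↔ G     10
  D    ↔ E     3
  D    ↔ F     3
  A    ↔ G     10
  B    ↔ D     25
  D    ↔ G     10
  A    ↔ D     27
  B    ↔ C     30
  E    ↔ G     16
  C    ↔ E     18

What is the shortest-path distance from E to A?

Checking several routes:
E → D → A: 3 + 27 = 30
E → D → G → A: 3 + 10 + 10 = 23
E → G → A: 16 + 10 = 26
The minimum is 23.

23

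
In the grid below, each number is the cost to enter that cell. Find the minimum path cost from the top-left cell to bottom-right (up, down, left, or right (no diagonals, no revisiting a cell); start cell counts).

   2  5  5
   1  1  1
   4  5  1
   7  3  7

Best path: [0,0] -> [1,0] -> [1,1] -> [1,2] -> [2,2] -> [3,2]
Cost: 2 + 1 + 1 + 1 + 1 + 7 = 13

13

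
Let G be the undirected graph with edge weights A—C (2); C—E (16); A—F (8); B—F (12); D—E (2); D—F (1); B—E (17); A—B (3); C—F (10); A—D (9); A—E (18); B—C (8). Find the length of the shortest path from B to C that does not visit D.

Comparing a few candidate routes:
B - A - F - C: 3 + 8 + 10 = 21
B - F - C: 12 + 10 = 22
B - C: 8
B - A - C: 3 + 2 = 5
B - F - A - C: 12 + 8 + 2 = 22
The minimum is 5.

5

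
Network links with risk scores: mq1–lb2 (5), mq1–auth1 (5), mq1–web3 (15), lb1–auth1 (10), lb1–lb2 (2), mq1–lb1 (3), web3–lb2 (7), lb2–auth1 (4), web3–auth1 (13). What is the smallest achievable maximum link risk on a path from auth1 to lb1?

Checking several routes:
auth1 - lb2 - lb1: max(4, 2) = 4
auth1 - mq1 - lb2 - lb1: max(5, 5, 2) = 5
auth1 - lb2 - mq1 - lb1: max(4, 5, 3) = 5
auth1 - mq1 - lb1: max(5, 3) = 5
Smallest bottleneck: 4.

4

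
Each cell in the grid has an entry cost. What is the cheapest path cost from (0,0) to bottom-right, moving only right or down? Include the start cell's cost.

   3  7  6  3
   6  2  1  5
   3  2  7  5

Best path: r0c0 → r1c0 → r1c1 → r1c2 → r1c3 → r2c3
Cost: 3 + 6 + 2 + 1 + 5 + 5 = 22
For comparison, the top-then-right route costs 29.

22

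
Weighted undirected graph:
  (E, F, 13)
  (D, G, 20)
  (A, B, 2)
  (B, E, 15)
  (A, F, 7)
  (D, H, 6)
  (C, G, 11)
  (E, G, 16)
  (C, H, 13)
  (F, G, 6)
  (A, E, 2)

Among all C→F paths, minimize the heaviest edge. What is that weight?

11

Comparing a few candidate routes:
C→H→D→G→E→F: max(13, 6, 20, 16, 13) = 20
C→G→E→B→A→F: max(11, 16, 15, 2, 7) = 16
C→G→E→A→F: max(11, 16, 2, 7) = 16
C→G→F: max(11, 6) = 11
C→G→E→F: max(11, 16, 13) = 16
Best route has worst link 11.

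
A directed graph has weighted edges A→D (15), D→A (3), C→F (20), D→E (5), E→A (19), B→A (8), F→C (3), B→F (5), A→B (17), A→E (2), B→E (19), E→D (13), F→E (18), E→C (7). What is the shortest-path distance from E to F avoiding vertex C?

38

Routes from E to F avoiding C:
E-D-A-B-F: 13 + 3 + 17 + 5 = 38
E-A-B-F: 19 + 17 + 5 = 41
The minimum is 38.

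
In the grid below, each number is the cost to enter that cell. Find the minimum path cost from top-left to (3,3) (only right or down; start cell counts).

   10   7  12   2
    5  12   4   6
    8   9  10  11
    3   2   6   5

39

Best path: r0c0 → r1c0 → r2c0 → r3c0 → r3c1 → r3c2 → r3c3
Cost: 10 + 5 + 8 + 3 + 2 + 6 + 5 = 39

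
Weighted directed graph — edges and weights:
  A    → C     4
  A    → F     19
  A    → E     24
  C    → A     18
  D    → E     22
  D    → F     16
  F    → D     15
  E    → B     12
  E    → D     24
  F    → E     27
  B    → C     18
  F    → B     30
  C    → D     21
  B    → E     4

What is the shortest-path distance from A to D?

A few of the A→D routes:
A→E→D: 24 + 24 = 48
A→F→B→E→D: 19 + 30 + 4 + 24 = 77
A→F→E→D: 19 + 27 + 24 = 70
A→E→B→C→D: 24 + 12 + 18 + 21 = 75
A→F→D: 19 + 15 = 34
A→C→D: 4 + 21 = 25
Shortest: 25.

25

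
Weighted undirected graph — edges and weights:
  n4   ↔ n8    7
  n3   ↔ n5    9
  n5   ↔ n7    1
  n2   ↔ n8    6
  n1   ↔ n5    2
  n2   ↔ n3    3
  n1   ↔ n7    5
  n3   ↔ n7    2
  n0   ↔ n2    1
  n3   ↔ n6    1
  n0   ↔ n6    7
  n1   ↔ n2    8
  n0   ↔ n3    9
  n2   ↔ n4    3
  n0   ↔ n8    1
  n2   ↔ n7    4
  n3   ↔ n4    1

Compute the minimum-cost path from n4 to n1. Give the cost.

6

A few of the n4→n1 routes:
n4 - n3 - n7 - n5 - n1: 1 + 2 + 1 + 2 = 6
n4 - n3 - n7 - n1: 1 + 2 + 5 = 8
n4 - n3 - n2 - n7 - n5 - n1: 1 + 3 + 4 + 1 + 2 = 11
n4 - n2 - n7 - n5 - n1: 3 + 4 + 1 + 2 = 10
The minimum is 6.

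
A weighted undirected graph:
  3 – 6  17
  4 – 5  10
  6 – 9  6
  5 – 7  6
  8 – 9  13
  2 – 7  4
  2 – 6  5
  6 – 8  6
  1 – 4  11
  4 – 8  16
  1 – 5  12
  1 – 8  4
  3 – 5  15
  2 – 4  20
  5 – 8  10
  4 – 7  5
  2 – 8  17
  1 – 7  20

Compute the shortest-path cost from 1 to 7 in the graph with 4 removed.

18

Checking several routes:
1 - 8 - 6 - 2 - 7: 4 + 6 + 5 + 4 = 19
1 - 8 - 5 - 7: 4 + 10 + 6 = 20
1 - 5 - 7: 12 + 6 = 18
Best route has total 18.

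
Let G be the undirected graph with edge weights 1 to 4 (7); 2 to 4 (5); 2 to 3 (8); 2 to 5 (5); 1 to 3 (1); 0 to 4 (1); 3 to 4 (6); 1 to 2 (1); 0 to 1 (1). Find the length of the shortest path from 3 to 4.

3

Comparing a few candidate routes:
3-4: 6
3-1-4: 1 + 7 = 8
3-1-2-4: 1 + 1 + 5 = 7
3-1-0-4: 1 + 1 + 1 = 3
The minimum is 3.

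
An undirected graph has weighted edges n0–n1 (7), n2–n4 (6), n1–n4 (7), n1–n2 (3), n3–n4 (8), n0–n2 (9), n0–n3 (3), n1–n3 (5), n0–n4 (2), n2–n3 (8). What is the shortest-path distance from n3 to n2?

8

Checking several routes:
n3-n0-n4-n2: 3 + 2 + 6 = 11
n3-n1-n2: 5 + 3 = 8
n3-n0-n1-n2: 3 + 7 + 3 = 13
n3-n2: 8
n3-n0-n2: 3 + 9 = 12
Best route has total 8.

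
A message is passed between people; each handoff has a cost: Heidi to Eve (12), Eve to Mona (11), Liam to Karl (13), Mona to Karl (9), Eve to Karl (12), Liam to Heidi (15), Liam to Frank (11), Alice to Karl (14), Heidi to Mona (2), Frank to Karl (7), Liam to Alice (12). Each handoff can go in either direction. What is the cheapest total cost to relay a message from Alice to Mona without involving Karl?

Routes from Alice to Mona avoiding Karl:
Alice-Liam-Heidi-Eve-Mona: 12 + 15 + 12 + 11 = 50
Alice-Liam-Heidi-Mona: 12 + 15 + 2 = 29
Shortest: 29.

29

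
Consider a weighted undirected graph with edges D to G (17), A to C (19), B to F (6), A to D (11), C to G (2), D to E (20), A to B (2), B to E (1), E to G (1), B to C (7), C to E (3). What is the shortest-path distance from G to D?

15

Comparing a few candidate routes:
G -> C -> B -> A -> D: 2 + 7 + 2 + 11 = 22
G -> E -> C -> B -> A -> D: 1 + 3 + 7 + 2 + 11 = 24
G -> E -> B -> A -> D: 1 + 1 + 2 + 11 = 15
G -> E -> D: 1 + 20 = 21
G -> D: 17
G -> C -> E -> B -> A -> D: 2 + 3 + 1 + 2 + 11 = 19
The minimum is 15.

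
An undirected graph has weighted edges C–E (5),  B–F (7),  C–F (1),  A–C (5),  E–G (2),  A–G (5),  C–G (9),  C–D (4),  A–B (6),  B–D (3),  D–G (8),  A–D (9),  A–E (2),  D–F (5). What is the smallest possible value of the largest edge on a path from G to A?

2

Checking several routes:
G -> E -> C -> D -> B -> A: max(2, 5, 4, 3, 6) = 6
G -> E -> A: max(2, 2) = 2
G -> E -> C -> A: max(2, 5, 5) = 5
G -> A: max(5) = 5
Smallest bottleneck: 2.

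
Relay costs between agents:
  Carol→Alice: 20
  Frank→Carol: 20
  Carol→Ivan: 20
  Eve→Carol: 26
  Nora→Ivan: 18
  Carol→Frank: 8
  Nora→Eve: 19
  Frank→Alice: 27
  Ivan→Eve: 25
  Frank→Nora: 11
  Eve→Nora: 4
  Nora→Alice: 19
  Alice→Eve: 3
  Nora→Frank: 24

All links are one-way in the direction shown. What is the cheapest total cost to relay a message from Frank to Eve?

30

Routes from Frank to Eve:
Frank→Carol→Alice→Eve: 20 + 20 + 3 = 43
Frank→Nora→Alice→Eve: 11 + 19 + 3 = 33
Frank→Nora→Eve: 11 + 19 = 30
Frank→Nora→Ivan→Eve: 11 + 18 + 25 = 54
Frank→Alice→Eve: 27 + 3 = 30
Frank→Carol→Ivan→Eve: 20 + 20 + 25 = 65
Best route has total 30.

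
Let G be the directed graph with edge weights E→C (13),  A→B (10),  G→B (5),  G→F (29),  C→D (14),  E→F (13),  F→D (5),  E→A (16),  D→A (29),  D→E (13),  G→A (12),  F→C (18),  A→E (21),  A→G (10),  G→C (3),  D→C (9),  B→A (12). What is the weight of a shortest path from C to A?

43

Paths from C to A:
C -> D -> A: 14 + 29 = 43
C -> D -> E -> A: 14 + 13 + 16 = 43
Shortest: 43.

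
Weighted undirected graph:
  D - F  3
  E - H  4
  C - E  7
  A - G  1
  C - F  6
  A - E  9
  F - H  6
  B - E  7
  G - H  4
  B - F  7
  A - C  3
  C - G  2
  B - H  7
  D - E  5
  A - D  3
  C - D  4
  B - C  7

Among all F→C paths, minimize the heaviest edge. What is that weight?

3

Checking several routes:
F -> D -> A -> C: max(3, 3, 3) = 3
F -> D -> A -> G -> C: max(3, 3, 1, 2) = 3
F -> D -> C: max(3, 4) = 4
Smallest bottleneck: 3.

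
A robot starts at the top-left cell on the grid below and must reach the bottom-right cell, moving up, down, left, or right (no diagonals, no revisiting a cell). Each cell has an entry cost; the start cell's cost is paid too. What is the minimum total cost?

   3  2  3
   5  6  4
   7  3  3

One optimal route is (0,0) -> (0,1) -> (0,2) -> (1,2) -> (2,2).
Its cost is 3 + 2 + 3 + 4 + 3 = 15.

15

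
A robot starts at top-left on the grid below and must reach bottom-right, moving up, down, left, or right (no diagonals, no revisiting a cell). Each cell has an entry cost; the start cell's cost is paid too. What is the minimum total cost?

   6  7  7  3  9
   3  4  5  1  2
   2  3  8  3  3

Best path: (0,0)→(1,0)→(1,1)→(1,2)→(1,3)→(1,4)→(2,4)
Cost: 6 + 3 + 4 + 5 + 1 + 2 + 3 = 24

24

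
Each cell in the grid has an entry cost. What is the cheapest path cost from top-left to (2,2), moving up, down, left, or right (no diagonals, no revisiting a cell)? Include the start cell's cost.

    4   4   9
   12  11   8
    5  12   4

29

Path (0,0) -> (0,1) -> (0,2) -> (1,2) -> (2,2): 4 + 4 + 9 + 8 + 4 = 29.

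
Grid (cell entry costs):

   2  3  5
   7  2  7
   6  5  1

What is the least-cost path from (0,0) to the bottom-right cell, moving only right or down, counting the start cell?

13

Cheapest: [0,0] [0,1] [1,1] [2,1] [2,2]
  2 + 3 + 2 + 5 + 1 = 13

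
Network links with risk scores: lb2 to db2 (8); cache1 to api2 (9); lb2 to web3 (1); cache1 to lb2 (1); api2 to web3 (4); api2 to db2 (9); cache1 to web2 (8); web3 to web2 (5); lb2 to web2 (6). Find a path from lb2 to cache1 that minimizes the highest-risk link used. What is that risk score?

Comparing a few candidate routes:
lb2 -> web2 -> web3 -> api2 -> cache1: max(6, 5, 4, 9) = 9
lb2 -> web3 -> web2 -> cache1: max(1, 5, 8) = 8
lb2 -> web2 -> cache1: max(6, 8) = 8
lb2 -> cache1: max(1) = 1
Best route has worst link 1.

1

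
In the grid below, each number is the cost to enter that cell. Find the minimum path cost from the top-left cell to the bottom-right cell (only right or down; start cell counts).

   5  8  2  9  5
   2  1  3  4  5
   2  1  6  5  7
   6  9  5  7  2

Path r0c0 r1c0 r1c1 r1c2 r1c3 r1c4 r2c4 r3c4: 5 + 2 + 1 + 3 + 4 + 5 + 7 + 2 = 29.
(Top row then right column would cost 43.)

29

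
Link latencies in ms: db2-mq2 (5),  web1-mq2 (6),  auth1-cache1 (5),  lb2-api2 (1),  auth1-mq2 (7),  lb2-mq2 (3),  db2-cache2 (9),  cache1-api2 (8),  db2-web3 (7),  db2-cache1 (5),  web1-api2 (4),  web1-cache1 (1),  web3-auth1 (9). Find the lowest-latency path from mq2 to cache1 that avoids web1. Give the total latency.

10

A few of the mq2→cache1 routes:
mq2→lb2→api2→cache1: 3 + 1 + 8 = 12
mq2→auth1→cache1: 7 + 5 = 12
mq2→db2→cache1: 5 + 5 = 10
The minimum is 10 ms.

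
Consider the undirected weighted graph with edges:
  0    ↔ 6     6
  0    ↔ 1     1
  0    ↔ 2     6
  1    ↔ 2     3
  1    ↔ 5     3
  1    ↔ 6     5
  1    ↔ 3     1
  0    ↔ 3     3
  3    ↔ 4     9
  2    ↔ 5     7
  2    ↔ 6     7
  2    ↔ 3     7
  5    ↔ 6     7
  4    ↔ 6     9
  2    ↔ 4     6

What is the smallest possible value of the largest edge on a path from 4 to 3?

Checking several routes:
4 -> 2 -> 1 -> 3: max(6, 3, 1) = 6
4 -> 2 -> 1 -> 6 -> 0 -> 3: max(6, 3, 5, 6, 3) = 6
4 -> 2 -> 0 -> 6 -> 1 -> 3: max(6, 6, 6, 5, 1) = 6
4 -> 2 -> 1 -> 0 -> 3: max(6, 3, 1, 3) = 6
4 -> 2 -> 0 -> 3: max(6, 6, 3) = 6
The minimum achievable maximum is 6.

6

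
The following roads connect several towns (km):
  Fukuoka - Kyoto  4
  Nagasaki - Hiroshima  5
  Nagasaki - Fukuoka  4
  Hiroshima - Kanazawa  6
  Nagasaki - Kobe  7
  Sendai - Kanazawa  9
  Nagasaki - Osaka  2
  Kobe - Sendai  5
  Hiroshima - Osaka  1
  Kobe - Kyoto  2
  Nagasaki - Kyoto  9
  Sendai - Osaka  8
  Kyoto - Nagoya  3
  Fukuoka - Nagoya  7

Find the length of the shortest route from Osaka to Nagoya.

Comparing a few candidate routes:
Osaka→Nagasaki→Kyoto→Nagoya: 2 + 9 + 3 = 14
Osaka→Nagasaki→Fukuoka→Kyoto→Nagoya: 2 + 4 + 4 + 3 = 13
Osaka→Nagasaki→Fukuoka→Nagoya: 2 + 4 + 7 = 13
Osaka→Nagasaki→Kobe→Kyoto→Nagoya: 2 + 7 + 2 + 3 = 14
Best route has total 13 km.

13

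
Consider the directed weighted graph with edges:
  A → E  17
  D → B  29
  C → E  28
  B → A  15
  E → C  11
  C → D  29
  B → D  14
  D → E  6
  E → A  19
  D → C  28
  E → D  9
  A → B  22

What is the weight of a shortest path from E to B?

Routes from E to B:
E→D→B: 9 + 29 = 38
E→C→D→B: 11 + 29 + 29 = 69
E→A→B: 19 + 22 = 41
Best route has total 38.

38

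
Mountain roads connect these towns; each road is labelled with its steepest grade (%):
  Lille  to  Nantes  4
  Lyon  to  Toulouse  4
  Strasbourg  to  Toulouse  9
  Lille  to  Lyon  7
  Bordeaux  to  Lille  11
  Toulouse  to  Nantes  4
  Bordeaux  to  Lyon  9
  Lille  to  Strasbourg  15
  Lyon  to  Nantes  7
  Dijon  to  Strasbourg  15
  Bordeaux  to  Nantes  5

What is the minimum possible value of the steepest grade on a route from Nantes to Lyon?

4

Comparing a few candidate routes:
Nantes -> Lille -> Lyon: max(4, 7) = 7
Nantes -> Bordeaux -> Lyon: max(5, 9) = 9
Nantes -> Toulouse -> Lyon: max(4, 4) = 4
Nantes -> Lyon: max(7) = 7
The minimum achievable maximum is 4%.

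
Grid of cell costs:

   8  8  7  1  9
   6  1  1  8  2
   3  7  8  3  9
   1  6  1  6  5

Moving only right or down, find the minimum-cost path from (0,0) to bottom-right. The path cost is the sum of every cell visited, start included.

One optimal route is [0,0] → [1,0] → [1,1] → [1,2] → [2,2] → [3,2] → [3,3] → [3,4].
Its cost is 8 + 6 + 1 + 1 + 8 + 1 + 6 + 5 = 36.
(Top row then right column would cost 49.)

36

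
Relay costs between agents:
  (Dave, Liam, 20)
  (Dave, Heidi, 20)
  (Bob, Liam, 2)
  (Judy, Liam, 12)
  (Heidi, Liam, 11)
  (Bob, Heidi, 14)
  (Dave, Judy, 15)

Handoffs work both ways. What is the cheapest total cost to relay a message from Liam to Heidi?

Some routes from Liam to Heidi:
Liam→Bob→Heidi: 2 + 14 = 16
Liam→Heidi: 11
Liam→Dave→Heidi: 20 + 20 = 40
Shortest: 11.

11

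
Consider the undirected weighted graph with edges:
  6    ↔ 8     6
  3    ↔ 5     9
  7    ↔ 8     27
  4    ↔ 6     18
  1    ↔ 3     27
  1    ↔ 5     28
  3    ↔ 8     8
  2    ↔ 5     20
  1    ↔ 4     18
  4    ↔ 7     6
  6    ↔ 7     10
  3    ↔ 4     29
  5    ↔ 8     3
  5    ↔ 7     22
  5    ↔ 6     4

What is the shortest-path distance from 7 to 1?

24

A few of the 7→1 routes:
7 → 6 → 8 → 5 → 1: 10 + 6 + 3 + 28 = 47
7 → 6 → 4 → 1: 10 + 18 + 18 = 46
7 → 4 → 1: 6 + 18 = 24
7 → 6 → 5 → 1: 10 + 4 + 28 = 42
Best route has total 24.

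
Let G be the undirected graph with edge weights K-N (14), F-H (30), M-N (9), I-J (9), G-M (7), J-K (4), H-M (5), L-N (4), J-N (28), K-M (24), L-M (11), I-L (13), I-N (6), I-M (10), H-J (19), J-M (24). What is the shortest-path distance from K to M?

Some routes from K to M:
K-J-I-M: 4 + 9 + 10 = 23
K-J-M: 4 + 24 = 28
K-J-H-M: 4 + 19 + 5 = 28
K-M: 24
K-J-I-N-M: 4 + 9 + 6 + 9 = 28
K-N-M: 14 + 9 = 23
The minimum is 23.

23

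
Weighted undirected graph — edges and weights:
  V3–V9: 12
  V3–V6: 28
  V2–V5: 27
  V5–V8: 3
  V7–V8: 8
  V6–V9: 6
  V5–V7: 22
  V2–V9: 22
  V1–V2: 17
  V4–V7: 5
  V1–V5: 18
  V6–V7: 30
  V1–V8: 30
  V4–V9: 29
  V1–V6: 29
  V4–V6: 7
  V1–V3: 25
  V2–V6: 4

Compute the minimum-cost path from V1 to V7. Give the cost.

Comparing a few candidate routes:
V1 -> V8 -> V7: 30 + 8 = 38
V1 -> V5 -> V8 -> V7: 18 + 3 + 8 = 29
V1 -> V2 -> V6 -> V7: 17 + 4 + 30 = 51
V1 -> V5 -> V7: 18 + 22 = 40
V1 -> V2 -> V6 -> V4 -> V7: 17 + 4 + 7 + 5 = 33
V1 -> V6 -> V4 -> V7: 29 + 7 + 5 = 41
The minimum is 29.

29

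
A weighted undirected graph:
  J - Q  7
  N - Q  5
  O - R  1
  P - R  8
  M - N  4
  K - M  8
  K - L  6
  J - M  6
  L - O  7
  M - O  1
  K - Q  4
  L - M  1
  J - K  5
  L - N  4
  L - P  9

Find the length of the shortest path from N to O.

Some routes from N to O:
N → Q → K → L → M → O: 5 + 4 + 6 + 1 + 1 = 17
N → L → O: 4 + 7 = 11
N → M → O: 4 + 1 = 5
N → L → M → O: 4 + 1 + 1 = 6
N → M → L → O: 4 + 1 + 7 = 12
Shortest: 5.

5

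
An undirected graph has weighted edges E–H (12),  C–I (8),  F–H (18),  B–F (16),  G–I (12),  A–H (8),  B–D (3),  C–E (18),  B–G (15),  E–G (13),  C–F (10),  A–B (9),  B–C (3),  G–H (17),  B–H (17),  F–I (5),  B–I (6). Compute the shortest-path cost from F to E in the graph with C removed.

Checking several routes:
F-I-G-E: 5 + 12 + 13 = 30
F-I-B-H-E: 5 + 6 + 17 + 12 = 40
F-H-E: 18 + 12 = 30
F-I-B-G-E: 5 + 6 + 15 + 13 = 39
F-I-B-A-H-E: 5 + 6 + 9 + 8 + 12 = 40
Best route has total 30.

30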